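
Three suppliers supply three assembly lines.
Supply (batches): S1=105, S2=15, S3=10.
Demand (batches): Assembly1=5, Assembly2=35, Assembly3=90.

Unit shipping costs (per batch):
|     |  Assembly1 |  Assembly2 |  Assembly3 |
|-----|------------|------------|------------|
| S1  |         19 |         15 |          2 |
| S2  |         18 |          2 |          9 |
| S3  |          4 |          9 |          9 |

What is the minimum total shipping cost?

500

An optimal shipping plan:
  S1->Assembly2: 15 × 15 = 225
  S1->Assembly3: 90 × 2 = 180
  S2->Assembly2: 15 × 2 = 30
  S3->Assembly1: 5 × 4 = 20
  S3->Assembly2: 5 × 9 = 45
Total = 225 + 180 + 30 + 20 + 45 = 500.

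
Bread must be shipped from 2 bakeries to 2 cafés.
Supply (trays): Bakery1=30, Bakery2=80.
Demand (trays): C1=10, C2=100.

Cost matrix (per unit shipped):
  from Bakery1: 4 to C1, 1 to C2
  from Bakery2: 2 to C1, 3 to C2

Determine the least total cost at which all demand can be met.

Optimal allocation:
  Bakery1->C2: 30 × 1 = 30
  Bakery2->C1: 10 × 2 = 20
  Bakery2->C2: 70 × 3 = 210
Total = 30 + 20 + 210 = 260.
(Supply check: Bakery1 ships 30; Bakery2 ships 80.)

260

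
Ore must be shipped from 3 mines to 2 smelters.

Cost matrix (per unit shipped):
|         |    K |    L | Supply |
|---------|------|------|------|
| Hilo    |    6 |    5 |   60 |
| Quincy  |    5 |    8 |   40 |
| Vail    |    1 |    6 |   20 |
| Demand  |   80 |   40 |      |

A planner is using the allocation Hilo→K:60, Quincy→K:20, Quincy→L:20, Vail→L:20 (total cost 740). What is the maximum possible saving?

200

Current plan cost = 60·6 + 20·5 + 20·8 + 20·6 = 740.
Optimal plan:
  Hilo–K: 20 tons
  Hilo–L: 40 tons
  Quincy–K: 40 tons
  Vail–K: 20 tons
Optimal cost = 540.
Saving = 740 − 540 = 200.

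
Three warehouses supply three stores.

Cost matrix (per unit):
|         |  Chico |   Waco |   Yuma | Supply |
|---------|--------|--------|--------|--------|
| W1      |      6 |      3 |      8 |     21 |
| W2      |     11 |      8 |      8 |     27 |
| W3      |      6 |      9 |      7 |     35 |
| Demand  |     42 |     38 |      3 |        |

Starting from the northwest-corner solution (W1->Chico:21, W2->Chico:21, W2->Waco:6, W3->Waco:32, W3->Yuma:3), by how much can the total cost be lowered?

Current plan cost = 21·6 + 21·11 + 6·8 + 32·9 + 3·7 = 714.
Optimal plan:
  W1–Waco: 21 × 3 = 63
  W2–Chico: 7 × 11 = 77
  W2–Waco: 17 × 8 = 136
  W2–Yuma: 3 × 8 = 24
  W3–Chico: 35 × 6 = 210
Optimal cost = 510.
Saving = 714 − 510 = 204.

204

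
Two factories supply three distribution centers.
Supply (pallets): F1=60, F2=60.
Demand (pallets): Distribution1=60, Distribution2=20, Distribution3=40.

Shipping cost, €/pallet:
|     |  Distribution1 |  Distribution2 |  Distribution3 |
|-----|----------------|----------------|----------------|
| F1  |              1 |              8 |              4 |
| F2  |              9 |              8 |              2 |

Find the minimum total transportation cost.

Optimal allocation:
  F1→Distribution1: 60 × €1 = €60
  F2→Distribution2: 20 × €8 = €160
  F2→Distribution3: 40 × €2 = €80
Total = 60 + 160 + 80 = €300.

300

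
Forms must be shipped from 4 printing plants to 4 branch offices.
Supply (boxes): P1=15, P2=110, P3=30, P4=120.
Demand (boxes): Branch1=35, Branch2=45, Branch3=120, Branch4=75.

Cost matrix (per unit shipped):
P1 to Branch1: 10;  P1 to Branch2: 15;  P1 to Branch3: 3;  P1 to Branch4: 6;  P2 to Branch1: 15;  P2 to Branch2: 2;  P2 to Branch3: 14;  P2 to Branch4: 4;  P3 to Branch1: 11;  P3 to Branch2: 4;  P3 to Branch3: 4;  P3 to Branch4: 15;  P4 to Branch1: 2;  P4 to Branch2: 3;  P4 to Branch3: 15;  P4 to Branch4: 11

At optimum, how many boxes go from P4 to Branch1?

Optimal shipments:
  P1→Branch3: 15 × 3 = 45
  P2→Branch2: 35 × 2 = 70
  P2→Branch4: 75 × 4 = 300
  P3→Branch3: 30 × 4 = 120
  P4→Branch1: 35 × 2 = 70
  P4→Branch2: 10 × 3 = 30
  P4→Branch3: 75 × 15 = 1125
Total cost = 1760.
So P4→Branch1 carries 35 boxes.

35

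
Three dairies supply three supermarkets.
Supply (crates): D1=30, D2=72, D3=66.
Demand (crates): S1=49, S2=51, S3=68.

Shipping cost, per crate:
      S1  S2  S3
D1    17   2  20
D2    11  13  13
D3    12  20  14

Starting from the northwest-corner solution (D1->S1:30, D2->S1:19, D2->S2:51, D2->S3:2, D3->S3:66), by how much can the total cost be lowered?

Current plan cost = 30·17 + 19·11 + 51·13 + 2·13 + 66·14 = 2332.
Optimal plan:
  D1–S2: 30 × 2 = 60
  D2–S2: 21 × 13 = 273
  D2–S3: 51 × 13 = 663
  D3–S1: 49 × 12 = 588
  D3–S3: 17 × 14 = 238
Optimal cost = 1822.
Saving = 2332 − 1822 = 510.

510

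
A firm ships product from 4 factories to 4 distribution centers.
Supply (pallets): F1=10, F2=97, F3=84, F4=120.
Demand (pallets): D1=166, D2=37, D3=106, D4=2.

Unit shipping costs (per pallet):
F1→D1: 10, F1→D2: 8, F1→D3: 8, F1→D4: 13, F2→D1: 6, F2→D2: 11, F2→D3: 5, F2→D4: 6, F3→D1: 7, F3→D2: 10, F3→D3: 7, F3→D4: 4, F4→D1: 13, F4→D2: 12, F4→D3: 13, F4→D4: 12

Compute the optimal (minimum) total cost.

2671

Optimal allocation:
  F1→D2: 1 × 8 = 8
  F1→D3: 9 × 8 = 72
  F2→D3: 97 × 5 = 485
  F3→D1: 82 × 7 = 574
  F3→D4: 2 × 4 = 8
  F4→D1: 84 × 13 = 1092
  F4→D2: 36 × 12 = 432
Total = 8 + 72 + 485 + 574 + 8 + 1092 + 432 = 2671.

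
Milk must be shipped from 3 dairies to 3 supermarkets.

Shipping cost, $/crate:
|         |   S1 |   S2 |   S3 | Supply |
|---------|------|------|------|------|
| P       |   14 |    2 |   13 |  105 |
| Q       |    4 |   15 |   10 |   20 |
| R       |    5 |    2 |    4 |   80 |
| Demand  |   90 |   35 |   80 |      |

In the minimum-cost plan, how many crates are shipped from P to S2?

35

Solving gives:
  P→S2: 35 × $2 = $70
  P→S3: 70 × $13 = $910
  Q→S1: 20 × $4 = $80
  R→S1: 70 × $5 = $350
  R→S3: 10 × $4 = $40
Total cost = $1450.
So P→S2 carries 35 crates.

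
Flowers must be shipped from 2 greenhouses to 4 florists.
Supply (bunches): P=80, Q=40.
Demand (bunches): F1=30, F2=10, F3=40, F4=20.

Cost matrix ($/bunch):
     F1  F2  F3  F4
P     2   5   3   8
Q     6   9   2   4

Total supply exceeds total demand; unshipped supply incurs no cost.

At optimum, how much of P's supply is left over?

20

An optimal plan:
  P->F1: 30 × $2 = $60
  P->F2: 10 × $5 = $50
  P->F3: 20 × $3 = $60
  Q->F3: 20 × $2 = $40
  Q->F4: 20 × $4 = $80
Total cost = $290.
P ships 60 of its 80, leaving 20.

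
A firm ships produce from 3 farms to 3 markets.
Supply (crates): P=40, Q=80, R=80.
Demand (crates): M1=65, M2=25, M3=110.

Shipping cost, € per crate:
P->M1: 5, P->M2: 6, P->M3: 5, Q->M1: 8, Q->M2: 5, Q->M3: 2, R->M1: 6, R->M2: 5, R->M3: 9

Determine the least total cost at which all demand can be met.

815

A cheapest plan:
  P to M1: 10 × €5 = €50
  P to M3: 30 × €5 = €150
  Q to M3: 80 × €2 = €160
  R to M1: 55 × €6 = €330
  R to M2: 25 × €5 = €125
Total = 50 + 150 + 160 + 330 + 125 = €815.
(Supply check: P ships 40; Q ships 80; R ships 80.)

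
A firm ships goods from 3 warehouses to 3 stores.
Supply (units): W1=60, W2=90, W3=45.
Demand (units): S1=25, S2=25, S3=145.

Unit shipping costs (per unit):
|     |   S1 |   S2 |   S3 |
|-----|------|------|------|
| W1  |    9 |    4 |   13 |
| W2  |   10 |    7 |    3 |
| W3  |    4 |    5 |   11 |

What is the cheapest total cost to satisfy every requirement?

One minimum-cost allocation:
  W1→S2: 25 units
  W1→S3: 35 units
  W2→S3: 90 units
  W3→S1: 25 units
  W3→S3: 20 units
Total cost = 1145.

1145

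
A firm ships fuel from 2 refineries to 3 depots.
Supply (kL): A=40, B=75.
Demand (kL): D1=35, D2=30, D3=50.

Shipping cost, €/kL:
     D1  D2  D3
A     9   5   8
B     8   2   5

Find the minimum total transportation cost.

One minimum-cost allocation:
  A–D1: 35 × €9 = €315
  A–D3: 5 × €8 = €40
  B–D2: 30 × €2 = €60
  B–D3: 45 × €5 = €225
Total = 315 + 40 + 60 + 225 = €640.
(Supply check: A ships 40; B ships 75.)

640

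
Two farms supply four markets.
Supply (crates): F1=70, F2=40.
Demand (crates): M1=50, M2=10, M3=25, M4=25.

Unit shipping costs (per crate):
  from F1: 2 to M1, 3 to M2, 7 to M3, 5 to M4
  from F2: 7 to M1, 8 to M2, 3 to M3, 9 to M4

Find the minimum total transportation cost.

An optimal shipping plan:
  F1–M1: 50 × 2 = 100
  F1–M2: 10 × 3 = 30
  F1–M4: 10 × 5 = 50
  F2–M3: 25 × 3 = 75
  F2–M4: 15 × 9 = 135
Total = 100 + 30 + 50 + 75 + 135 = 390.
(Supply check: F1 ships 70; F2 ships 40.)

390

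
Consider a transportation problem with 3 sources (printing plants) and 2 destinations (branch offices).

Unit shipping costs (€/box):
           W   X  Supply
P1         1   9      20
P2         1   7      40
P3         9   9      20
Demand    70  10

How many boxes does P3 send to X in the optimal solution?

Optimal shipments:
  P1 to W: 20 × €1 = €20
  P2 to W: 40 × €1 = €40
  P3 to W: 10 × €9 = €90
  P3 to X: 10 × €9 = €90
Total cost = €240.
So P3→X carries 10 boxes.

10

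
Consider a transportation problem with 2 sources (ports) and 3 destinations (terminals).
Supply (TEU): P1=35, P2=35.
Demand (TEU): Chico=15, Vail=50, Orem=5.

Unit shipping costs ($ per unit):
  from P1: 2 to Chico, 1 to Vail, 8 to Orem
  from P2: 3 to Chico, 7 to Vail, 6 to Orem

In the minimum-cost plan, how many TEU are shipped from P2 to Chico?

Solving gives:
  P1–Vail: 35 × $1 = $35
  P2–Chico: 15 × $3 = $45
  P2–Vail: 15 × $7 = $105
  P2–Orem: 5 × $6 = $30
Total cost = $215.
So P2→Chico carries 15 TEU.

15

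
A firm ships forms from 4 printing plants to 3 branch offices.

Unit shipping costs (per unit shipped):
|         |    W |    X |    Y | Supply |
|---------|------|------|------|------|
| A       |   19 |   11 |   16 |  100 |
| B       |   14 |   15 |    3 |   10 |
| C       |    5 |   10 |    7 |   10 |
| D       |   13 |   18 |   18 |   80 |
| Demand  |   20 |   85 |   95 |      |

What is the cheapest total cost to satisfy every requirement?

An optimal shipping plan:
  A to X: 85 × 11 = 935
  A to Y: 15 × 16 = 240
  B to Y: 10 × 3 = 30
  C to Y: 10 × 7 = 70
  D to W: 20 × 13 = 260
  D to Y: 60 × 18 = 1080
Total = 935 + 240 + 30 + 70 + 260 + 1080 = 2615.
(Supply check: A ships 100; B ships 10; C ships 10; D ships 80.)

2615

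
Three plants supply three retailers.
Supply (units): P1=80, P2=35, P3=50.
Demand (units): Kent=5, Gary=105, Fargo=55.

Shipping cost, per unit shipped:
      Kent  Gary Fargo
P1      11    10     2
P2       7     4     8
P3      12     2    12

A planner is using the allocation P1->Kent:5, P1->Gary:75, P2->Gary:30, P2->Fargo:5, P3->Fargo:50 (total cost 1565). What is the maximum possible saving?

Current plan cost = 5·11 + 75·10 + 30·4 + 5·8 + 50·12 = 1565.
Optimal plan:
  P1->Kent: 5 × 11 = 55
  P1->Gary: 20 × 10 = 200
  P1->Fargo: 55 × 2 = 110
  P2->Gary: 35 × 4 = 140
  P3->Gary: 50 × 2 = 100
Optimal cost = 605.
Saving = 1565 − 605 = 960.

960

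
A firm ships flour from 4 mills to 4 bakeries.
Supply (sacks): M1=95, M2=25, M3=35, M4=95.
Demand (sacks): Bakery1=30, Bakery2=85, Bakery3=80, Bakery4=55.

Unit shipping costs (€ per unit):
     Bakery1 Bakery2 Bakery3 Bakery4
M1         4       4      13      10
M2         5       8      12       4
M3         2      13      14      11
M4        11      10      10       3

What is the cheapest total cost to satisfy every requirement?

A cheapest plan:
  M1→Bakery2: 85 × €4 = €340
  M1→Bakery3: 10 × €13 = €130
  M2→Bakery4: 25 × €4 = €100
  M3→Bakery1: 30 × €2 = €60
  M3→Bakery3: 5 × €14 = €70
  M4→Bakery3: 65 × €10 = €650
  M4→Bakery4: 30 × €3 = €90
Total = 340 + 130 + 100 + 60 + 70 + 650 + 90 = €1440.

1440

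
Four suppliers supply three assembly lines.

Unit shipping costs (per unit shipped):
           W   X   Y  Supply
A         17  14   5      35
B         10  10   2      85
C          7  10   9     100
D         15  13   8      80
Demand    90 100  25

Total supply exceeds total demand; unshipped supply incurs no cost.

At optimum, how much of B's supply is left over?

0

Minimum-cost shipments:
  A–Y: 25 × 5 = 125
  B–X: 85 × 10 = 850
  C–W: 90 × 7 = 630
  C–X: 10 × 10 = 100
  D–X: 5 × 13 = 65
Total cost = 1770.
B ships 85 of its 85, leaving 0.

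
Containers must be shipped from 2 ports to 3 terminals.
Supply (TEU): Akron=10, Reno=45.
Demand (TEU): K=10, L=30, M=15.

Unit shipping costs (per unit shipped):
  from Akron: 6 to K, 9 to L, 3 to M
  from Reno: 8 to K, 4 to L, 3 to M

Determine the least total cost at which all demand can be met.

225

Optimal allocation:
  Akron to K: 10 × 6 = 60
  Reno to L: 30 × 4 = 120
  Reno to M: 15 × 3 = 45
Total = 60 + 120 + 45 = 225.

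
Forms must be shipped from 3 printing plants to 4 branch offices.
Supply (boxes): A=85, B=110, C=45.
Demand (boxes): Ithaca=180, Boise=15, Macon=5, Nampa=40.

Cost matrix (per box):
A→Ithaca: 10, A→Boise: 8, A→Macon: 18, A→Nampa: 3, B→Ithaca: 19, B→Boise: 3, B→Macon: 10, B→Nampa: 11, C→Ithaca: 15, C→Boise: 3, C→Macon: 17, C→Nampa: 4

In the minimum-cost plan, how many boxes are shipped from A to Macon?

0

Optimal shipments:
  A->Ithaca: 85 × 10 = 850
  B->Ithaca: 90 × 19 = 1710
  B->Boise: 15 × 3 = 45
  B->Macon: 5 × 10 = 50
  C->Ithaca: 5 × 15 = 75
  C->Nampa: 40 × 4 = 160
Total cost = 2890.
The route A→Macon is not used.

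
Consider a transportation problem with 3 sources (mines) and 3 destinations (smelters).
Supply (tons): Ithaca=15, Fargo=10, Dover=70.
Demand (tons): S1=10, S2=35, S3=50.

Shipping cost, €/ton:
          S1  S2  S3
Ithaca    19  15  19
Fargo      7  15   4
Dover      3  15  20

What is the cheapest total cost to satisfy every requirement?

1380

An optimal shipping plan:
  Ithaca to S3: 15 × €19 = €285
  Fargo to S3: 10 × €4 = €40
  Dover to S1: 10 × €3 = €30
  Dover to S2: 35 × €15 = €525
  Dover to S3: 25 × €20 = €500
Total = 285 + 40 + 30 + 525 + 500 = €1380.
(Supply check: Ithaca ships 15; Fargo ships 10; Dover ships 70.)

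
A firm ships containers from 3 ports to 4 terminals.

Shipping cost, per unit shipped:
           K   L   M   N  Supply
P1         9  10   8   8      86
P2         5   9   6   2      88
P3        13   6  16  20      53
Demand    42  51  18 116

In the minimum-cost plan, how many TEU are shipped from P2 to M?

Solving gives:
  P1→K: 40 × 9 = 360
  P1→M: 18 × 8 = 144
  P1→N: 28 × 8 = 224
  P2→N: 88 × 2 = 176
  P3→K: 2 × 13 = 26
  P3→L: 51 × 6 = 306
Total cost = 1236.
The route P2→M is not used.

0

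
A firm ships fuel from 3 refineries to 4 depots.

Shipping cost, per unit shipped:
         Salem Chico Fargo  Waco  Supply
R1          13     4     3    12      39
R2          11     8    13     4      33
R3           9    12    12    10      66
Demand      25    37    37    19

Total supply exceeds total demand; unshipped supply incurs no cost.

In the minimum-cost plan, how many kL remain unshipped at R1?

Minimum-cost shipments:
  R1->Chico: 2 × 4 = 8
  R1->Fargo: 37 × 3 = 111
  R2->Chico: 14 × 8 = 112
  R2->Waco: 19 × 4 = 76
  R3->Salem: 25 × 9 = 225
  R3->Chico: 21 × 12 = 252
Total cost = 784.
R1 ships 39 of its 39, leaving 0.

0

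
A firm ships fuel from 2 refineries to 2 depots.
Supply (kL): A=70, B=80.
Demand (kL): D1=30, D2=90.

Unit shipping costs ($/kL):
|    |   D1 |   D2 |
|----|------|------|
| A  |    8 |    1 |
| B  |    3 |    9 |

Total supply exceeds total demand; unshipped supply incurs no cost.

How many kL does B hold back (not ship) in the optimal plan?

30

An optimal plan:
  A to D2: 70 × $1 = $70
  B to D1: 30 × $3 = $90
  B to D2: 20 × $9 = $180
Total cost = $340.
B ships 50 of its 80, leaving 30.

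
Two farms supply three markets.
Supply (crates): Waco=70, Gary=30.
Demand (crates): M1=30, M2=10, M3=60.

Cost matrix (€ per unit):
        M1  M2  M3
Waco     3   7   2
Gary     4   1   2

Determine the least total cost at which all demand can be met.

A cheapest plan:
  Waco->M1: 30 crates
  Waco->M3: 40 crates
  Gary->M2: 10 crates
  Gary->M3: 20 crates
Total cost = €220.
(Supply check: Waco ships 70; Gary ships 30.)

220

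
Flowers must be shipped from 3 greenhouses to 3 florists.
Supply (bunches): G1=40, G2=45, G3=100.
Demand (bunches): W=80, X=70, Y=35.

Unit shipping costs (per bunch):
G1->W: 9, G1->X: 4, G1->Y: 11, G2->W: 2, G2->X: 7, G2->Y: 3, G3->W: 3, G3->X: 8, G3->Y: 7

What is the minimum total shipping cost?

735

An optimal shipping plan:
  G1–X: 40 × 4 = 160
  G2–W: 10 × 2 = 20
  G2–Y: 35 × 3 = 105
  G3–W: 70 × 3 = 210
  G3–X: 30 × 8 = 240
Total = 160 + 20 + 105 + 210 + 240 = 735.
(Supply check: G1 ships 40; G2 ships 45; G3 ships 100.)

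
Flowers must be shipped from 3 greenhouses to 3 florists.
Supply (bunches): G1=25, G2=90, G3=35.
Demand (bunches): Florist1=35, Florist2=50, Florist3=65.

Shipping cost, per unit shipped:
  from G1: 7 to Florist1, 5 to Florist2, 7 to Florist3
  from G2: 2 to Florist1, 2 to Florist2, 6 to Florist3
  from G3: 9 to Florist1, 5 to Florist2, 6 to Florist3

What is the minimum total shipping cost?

585

A cheapest plan:
  G1–Florist3: 25 × 7 = 175
  G2–Florist1: 35 × 2 = 70
  G2–Florist2: 50 × 2 = 100
  G2–Florist3: 5 × 6 = 30
  G3–Florist3: 35 × 6 = 210
Total = 175 + 70 + 100 + 30 + 210 = 585.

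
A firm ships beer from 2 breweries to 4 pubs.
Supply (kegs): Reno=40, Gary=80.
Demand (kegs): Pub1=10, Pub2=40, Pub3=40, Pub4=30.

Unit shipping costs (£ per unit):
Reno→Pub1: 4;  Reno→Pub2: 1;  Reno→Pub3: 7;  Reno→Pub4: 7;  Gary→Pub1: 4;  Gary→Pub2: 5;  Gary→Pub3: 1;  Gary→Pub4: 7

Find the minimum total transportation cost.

330

An optimal shipping plan:
  Reno–Pub2: 40 × £1 = £40
  Gary–Pub1: 10 × £4 = £40
  Gary–Pub3: 40 × £1 = £40
  Gary–Pub4: 30 × £7 = £210
Total = 40 + 40 + 40 + 210 = £330.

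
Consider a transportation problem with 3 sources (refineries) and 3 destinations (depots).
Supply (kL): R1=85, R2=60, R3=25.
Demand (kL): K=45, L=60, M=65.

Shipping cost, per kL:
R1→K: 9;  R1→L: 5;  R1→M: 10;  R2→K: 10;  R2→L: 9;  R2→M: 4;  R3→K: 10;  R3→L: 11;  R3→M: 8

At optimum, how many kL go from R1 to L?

60

Solving gives:
  R1->K: 25 × 9 = 225
  R1->L: 60 × 5 = 300
  R2->M: 60 × 4 = 240
  R3->K: 20 × 10 = 200
  R3->M: 5 × 8 = 40
Total cost = 1005.
So R1→L carries 60 kL.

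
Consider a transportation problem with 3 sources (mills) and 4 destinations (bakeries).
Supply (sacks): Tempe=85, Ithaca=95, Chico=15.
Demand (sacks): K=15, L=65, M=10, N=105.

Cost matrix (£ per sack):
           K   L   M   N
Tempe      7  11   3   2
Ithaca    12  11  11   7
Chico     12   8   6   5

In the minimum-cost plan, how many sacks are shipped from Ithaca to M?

Optimal shipments:
  Tempe->M: 10 × £3 = £30
  Tempe->N: 75 × £2 = £150
  Ithaca->K: 15 × £12 = £180
  Ithaca->L: 50 × £11 = £550
  Ithaca->N: 30 × £7 = £210
  Chico->L: 15 × £8 = £120
Total cost = £1240.
The route Ithaca→M is not used.

0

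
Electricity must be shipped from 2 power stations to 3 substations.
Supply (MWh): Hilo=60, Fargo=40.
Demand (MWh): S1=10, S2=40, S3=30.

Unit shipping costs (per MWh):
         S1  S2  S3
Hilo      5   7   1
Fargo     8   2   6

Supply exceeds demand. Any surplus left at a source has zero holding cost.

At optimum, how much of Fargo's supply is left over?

0

Minimum-cost shipments:
  Hilo to S1: 10 × 5 = 50
  Hilo to S3: 30 × 1 = 30
  Fargo to S2: 40 × 2 = 80
Total cost = 160.
Fargo ships 40 of its 40, leaving 0.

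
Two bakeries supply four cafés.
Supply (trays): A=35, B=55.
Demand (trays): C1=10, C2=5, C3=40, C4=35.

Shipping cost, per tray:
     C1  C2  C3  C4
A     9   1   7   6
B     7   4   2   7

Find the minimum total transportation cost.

370

Optimal allocation:
  A to C2: 5 × 1 = 5
  A to C4: 30 × 6 = 180
  B to C1: 10 × 7 = 70
  B to C3: 40 × 2 = 80
  B to C4: 5 × 7 = 35
Total = 5 + 180 + 70 + 80 + 35 = 370.
(Supply check: A ships 35; B ships 55.)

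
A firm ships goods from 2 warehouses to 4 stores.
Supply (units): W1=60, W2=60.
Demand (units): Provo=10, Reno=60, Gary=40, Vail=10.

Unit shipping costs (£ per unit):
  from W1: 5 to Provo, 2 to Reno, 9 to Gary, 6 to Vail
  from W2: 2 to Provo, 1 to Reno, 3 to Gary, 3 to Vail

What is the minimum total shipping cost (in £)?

One minimum-cost allocation:
  W1–Reno: 60 × £2 = £120
  W2–Provo: 10 × £2 = £20
  W2–Gary: 40 × £3 = £120
  W2–Vail: 10 × £3 = £30
Total = 120 + 20 + 120 + 30 = £290.
(Supply check: W1 ships 60; W2 ships 60.)

290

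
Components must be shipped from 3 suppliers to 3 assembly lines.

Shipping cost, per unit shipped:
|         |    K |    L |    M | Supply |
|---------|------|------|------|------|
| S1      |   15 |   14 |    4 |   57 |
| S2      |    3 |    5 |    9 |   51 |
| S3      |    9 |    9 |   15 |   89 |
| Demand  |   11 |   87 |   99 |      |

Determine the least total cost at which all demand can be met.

Optimal allocation:
  S1–M: 57 batches
  S2–K: 9 batches
  S2–M: 42 batches
  S3–K: 2 batches
  S3–L: 87 batches
Total cost = 1434.

1434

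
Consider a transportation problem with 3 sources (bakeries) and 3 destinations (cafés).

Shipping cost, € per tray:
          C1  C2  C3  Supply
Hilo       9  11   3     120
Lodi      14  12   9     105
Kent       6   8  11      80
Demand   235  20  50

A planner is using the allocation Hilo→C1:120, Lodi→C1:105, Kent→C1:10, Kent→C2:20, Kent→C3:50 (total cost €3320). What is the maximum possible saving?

Current plan cost = 120·9 + 105·14 + 10·6 + 20·8 + 50·11 = €3320.
Optimal plan:
  Hilo–C1: 70 × €9 = €630
  Hilo–C3: 50 × €3 = €150
  Lodi–C1: 85 × €14 = €1190
  Lodi–C2: 20 × €12 = €240
  Kent–C1: 80 × €6 = €480
Optimal cost = €2690.
Saving = 3320 − 2690 = €630.

630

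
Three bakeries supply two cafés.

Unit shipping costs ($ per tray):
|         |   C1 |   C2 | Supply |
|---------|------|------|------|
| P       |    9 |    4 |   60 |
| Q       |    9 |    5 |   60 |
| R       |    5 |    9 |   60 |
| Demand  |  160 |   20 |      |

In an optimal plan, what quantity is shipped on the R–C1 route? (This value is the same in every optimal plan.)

The minimum-cost plan:
  P->C1: 40 × $9 = $360
  P->C2: 20 × $4 = $80
  Q->C1: 60 × $9 = $540
  R->C1: 60 × $5 = $300
Total cost = $1280.
So R→C1 carries 60 trays.

60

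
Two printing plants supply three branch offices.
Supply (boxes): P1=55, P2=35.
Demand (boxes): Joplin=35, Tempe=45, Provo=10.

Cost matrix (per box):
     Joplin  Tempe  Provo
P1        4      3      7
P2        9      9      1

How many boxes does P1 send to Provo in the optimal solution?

The minimum-cost plan:
  P1->Joplin: 10 × 4 = 40
  P1->Tempe: 45 × 3 = 135
  P2->Joplin: 25 × 9 = 225
  P2->Provo: 10 × 1 = 10
Total cost = 410.
The route P1→Provo is not used.

0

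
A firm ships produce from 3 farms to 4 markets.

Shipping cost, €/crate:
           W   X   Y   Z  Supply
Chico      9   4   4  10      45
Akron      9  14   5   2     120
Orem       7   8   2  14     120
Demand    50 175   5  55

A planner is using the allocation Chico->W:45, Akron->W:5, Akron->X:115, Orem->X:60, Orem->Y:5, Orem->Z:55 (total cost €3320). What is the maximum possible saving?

Current plan cost = 45·9 + 5·9 + 115·14 + 60·8 + 5·2 + 55·14 = €3320.
Optimal plan:
  Chico->X: 45 × €4 = €180
  Akron->W: 50 × €9 = €450
  Akron->X: 10 × €14 = €140
  Akron->Y: 5 × €5 = €25
  Akron->Z: 55 × €2 = €110
  Orem->X: 120 × €8 = €960
Optimal cost = €1865.
Saving = 3320 − 1865 = €1455.

1455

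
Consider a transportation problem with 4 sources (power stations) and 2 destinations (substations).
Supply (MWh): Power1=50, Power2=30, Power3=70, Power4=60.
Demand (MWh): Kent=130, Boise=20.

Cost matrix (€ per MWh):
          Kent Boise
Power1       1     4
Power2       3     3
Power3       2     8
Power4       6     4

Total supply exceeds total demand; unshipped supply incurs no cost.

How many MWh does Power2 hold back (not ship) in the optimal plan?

An optimal plan:
  Power1 to Kent: 50 × €1 = €50
  Power2 to Kent: 10 × €3 = €30
  Power2 to Boise: 20 × €3 = €60
  Power3 to Kent: 70 × €2 = €140
Total cost = €280.
Power2 ships 30 of its 30, leaving 0.

0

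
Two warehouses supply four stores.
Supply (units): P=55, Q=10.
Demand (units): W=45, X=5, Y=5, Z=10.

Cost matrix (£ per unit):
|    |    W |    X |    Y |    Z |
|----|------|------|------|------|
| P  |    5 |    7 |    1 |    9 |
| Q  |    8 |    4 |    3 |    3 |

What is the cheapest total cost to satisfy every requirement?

295

A cheapest plan:
  P->W: 45 × £5 = £225
  P->X: 5 × £7 = £35
  P->Y: 5 × £1 = £5
  Q->Z: 10 × £3 = £30
Total = 225 + 35 + 5 + 30 = £295.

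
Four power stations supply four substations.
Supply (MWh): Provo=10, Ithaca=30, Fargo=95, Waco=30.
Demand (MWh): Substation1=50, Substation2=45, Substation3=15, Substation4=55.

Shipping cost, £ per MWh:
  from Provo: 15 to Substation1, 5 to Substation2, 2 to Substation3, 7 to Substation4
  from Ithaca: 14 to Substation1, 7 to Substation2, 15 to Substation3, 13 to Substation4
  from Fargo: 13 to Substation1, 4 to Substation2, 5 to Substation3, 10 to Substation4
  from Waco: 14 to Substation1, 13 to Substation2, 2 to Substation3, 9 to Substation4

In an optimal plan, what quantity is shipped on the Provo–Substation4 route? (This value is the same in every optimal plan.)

10

Optimal shipments:
  Provo→Substation4: 10 × £7 = £70
  Ithaca→Substation1: 30 × £14 = £420
  Fargo→Substation1: 20 × £13 = £260
  Fargo→Substation2: 45 × £4 = £180
  Fargo→Substation4: 30 × £10 = £300
  Waco→Substation3: 15 × £2 = £30
  Waco→Substation4: 15 × £9 = £135
Total cost = £1395.
So Provo→Substation4 carries 10 MWh.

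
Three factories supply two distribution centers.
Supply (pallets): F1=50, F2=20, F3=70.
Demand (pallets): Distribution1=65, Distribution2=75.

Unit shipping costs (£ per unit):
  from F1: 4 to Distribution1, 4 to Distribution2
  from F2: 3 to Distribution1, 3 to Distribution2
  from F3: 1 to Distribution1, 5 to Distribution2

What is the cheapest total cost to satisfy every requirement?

350

Optimal allocation:
  F1 to Distribution2: 50 × £4 = £200
  F2 to Distribution2: 20 × £3 = £60
  F3 to Distribution1: 65 × £1 = £65
  F3 to Distribution2: 5 × £5 = £25
Total = 200 + 60 + 65 + 25 = £350.
(Supply check: F1 ships 50; F2 ships 20; F3 ships 70.)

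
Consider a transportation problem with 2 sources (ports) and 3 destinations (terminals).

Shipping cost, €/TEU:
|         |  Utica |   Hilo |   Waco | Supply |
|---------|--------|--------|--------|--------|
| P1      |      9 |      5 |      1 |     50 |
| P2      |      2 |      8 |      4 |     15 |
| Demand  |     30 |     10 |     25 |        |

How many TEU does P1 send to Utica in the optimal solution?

15

Solving gives:
  P1→Utica: 15 × €9 = €135
  P1→Hilo: 10 × €5 = €50
  P1→Waco: 25 × €1 = €25
  P2→Utica: 15 × €2 = €30
Total cost = €240.
So P1→Utica carries 15 TEU.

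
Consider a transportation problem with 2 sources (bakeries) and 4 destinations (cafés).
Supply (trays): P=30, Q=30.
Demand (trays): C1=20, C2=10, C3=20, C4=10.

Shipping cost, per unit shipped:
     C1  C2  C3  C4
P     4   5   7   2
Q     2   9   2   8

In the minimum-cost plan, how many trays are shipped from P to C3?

0

Solving gives:
  P–C1: 10 trays
  P–C2: 10 trays
  P–C4: 10 trays
  Q–C1: 10 trays
  Q–C3: 20 trays
Total cost = 170.
The route P→C3 is not used.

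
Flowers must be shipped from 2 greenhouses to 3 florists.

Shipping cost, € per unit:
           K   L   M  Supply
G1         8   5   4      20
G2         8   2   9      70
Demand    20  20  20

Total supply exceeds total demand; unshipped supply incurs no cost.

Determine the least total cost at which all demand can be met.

One minimum-cost allocation:
  G1 to M: 20 bunches
  G2 to K: 20 bunches
  G2 to L: 20 bunches
Total cost = €280.

280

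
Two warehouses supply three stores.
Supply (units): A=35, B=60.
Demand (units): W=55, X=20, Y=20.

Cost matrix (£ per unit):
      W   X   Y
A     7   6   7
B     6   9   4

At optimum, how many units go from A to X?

Solving gives:
  A->W: 15 units
  A->X: 20 units
  B->W: 40 units
  B->Y: 20 units
Total cost = £545.
So A→X carries 20 units.

20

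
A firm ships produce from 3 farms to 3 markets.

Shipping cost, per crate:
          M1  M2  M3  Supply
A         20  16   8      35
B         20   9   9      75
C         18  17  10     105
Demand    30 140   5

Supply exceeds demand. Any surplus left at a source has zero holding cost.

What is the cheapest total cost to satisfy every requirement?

Optimal allocation:
  A→M2: 30 × 16 = 480
  A→M3: 5 × 8 = 40
  B→M2: 75 × 9 = 675
  C→M1: 30 × 18 = 540
  C→M2: 35 × 17 = 595
Total = 480 + 40 + 675 + 540 + 595 = 2330.
(Supply check: A ships 35; B ships 75; C ships 65.)

2330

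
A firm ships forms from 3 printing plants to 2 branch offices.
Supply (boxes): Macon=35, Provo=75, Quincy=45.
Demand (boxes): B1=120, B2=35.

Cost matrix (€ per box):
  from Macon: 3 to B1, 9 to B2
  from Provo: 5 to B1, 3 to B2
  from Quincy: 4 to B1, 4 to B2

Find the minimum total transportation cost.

Optimal allocation:
  Macon–B1: 35 boxes
  Provo–B1: 40 boxes
  Provo–B2: 35 boxes
  Quincy–B1: 45 boxes
Total cost = €590.
(Supply check: Macon ships 35; Provo ships 75; Quincy ships 45.)

590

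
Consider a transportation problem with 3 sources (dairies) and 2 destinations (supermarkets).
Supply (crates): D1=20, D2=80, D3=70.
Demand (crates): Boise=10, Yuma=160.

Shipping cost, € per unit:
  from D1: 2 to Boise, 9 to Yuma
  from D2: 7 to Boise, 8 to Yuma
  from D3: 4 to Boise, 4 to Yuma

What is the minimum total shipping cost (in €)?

1030

One minimum-cost allocation:
  D1 to Boise: 10 × €2 = €20
  D1 to Yuma: 10 × €9 = €90
  D2 to Yuma: 80 × €8 = €640
  D3 to Yuma: 70 × €4 = €280
Total = 20 + 90 + 640 + 280 = €1030.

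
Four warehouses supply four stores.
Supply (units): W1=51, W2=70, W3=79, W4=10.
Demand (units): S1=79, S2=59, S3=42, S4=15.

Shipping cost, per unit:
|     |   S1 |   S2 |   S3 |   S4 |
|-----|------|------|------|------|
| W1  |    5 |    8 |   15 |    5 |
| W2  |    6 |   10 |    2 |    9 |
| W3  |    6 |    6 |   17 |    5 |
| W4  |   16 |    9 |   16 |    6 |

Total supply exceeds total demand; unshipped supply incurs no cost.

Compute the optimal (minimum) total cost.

936

A cheapest plan:
  W1–S1: 51 × 5 = 255
  W2–S1: 28 × 6 = 168
  W2–S3: 42 × 2 = 84
  W3–S2: 59 × 6 = 354
  W3–S4: 15 × 5 = 75
Total = 255 + 168 + 84 + 354 + 75 = 936.
(Supply check: W1 ships 51; W2 ships 70; W3 ships 74; W4 ships 0.)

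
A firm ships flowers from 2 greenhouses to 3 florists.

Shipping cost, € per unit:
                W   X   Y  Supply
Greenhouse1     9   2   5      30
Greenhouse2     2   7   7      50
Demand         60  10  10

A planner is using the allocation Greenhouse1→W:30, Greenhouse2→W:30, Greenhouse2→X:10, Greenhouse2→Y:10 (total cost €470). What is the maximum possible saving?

Current plan cost = 30·9 + 30·2 + 10·7 + 10·7 = €470.
Optimal plan:
  Greenhouse1–W: 10 bunches
  Greenhouse1–X: 10 bunches
  Greenhouse1–Y: 10 bunches
  Greenhouse2–W: 50 bunches
Optimal cost = €260.
Saving = 470 − 260 = €210.

210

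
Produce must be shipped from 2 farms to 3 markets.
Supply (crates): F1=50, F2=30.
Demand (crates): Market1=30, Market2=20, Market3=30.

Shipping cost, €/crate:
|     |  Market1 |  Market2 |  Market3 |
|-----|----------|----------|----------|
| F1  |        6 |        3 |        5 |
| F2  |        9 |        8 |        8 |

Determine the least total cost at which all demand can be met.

480

A cheapest plan:
  F1->Market1: 30 × €6 = €180
  F1->Market2: 20 × €3 = €60
  F2->Market3: 30 × €8 = €240
Total = 180 + 60 + 240 = €480.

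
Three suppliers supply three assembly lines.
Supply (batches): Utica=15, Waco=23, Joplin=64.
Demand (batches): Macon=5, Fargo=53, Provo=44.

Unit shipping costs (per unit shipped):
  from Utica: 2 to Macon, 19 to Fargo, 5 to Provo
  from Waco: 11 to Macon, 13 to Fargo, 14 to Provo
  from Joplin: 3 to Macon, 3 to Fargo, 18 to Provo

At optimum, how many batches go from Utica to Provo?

The minimum-cost plan:
  Utica→Provo: 15 × 5 = 75
  Waco→Provo: 23 × 14 = 322
  Joplin→Macon: 5 × 3 = 15
  Joplin→Fargo: 53 × 3 = 159
  Joplin→Provo: 6 × 18 = 108
Total cost = 679.
So Utica→Provo carries 15 batches.

15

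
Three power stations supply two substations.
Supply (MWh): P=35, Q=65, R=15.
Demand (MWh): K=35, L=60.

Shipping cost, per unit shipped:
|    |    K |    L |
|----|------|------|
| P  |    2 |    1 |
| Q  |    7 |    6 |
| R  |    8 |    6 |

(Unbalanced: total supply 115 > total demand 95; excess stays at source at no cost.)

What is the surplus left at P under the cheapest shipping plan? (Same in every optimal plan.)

Minimum-cost shipments:
  P->L: 35 × 1 = 35
  Q->K: 35 × 7 = 245
  Q->L: 10 × 6 = 60
  R->L: 15 × 6 = 90
Total cost = 430.
P ships 35 of its 35, leaving 0.

0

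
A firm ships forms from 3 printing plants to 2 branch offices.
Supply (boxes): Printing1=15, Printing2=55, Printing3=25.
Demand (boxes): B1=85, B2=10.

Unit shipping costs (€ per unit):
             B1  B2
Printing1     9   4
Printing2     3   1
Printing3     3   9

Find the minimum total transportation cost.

325

A cheapest plan:
  Printing1 to B1: 5 boxes
  Printing1 to B2: 10 boxes
  Printing2 to B1: 55 boxes
  Printing3 to B1: 25 boxes
Total cost = €325.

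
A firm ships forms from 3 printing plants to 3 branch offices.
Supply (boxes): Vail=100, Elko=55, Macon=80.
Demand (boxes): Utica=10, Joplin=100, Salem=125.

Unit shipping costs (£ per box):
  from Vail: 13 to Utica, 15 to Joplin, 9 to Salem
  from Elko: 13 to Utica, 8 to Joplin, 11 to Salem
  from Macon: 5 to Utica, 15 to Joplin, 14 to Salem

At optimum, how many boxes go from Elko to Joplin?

Solving gives:
  Vail to Salem: 100 × £9 = £900
  Elko to Joplin: 55 × £8 = £440
  Macon to Utica: 10 × £5 = £50
  Macon to Joplin: 45 × £15 = £675
  Macon to Salem: 25 × £14 = £350
Total cost = £2415.
So Elko→Joplin carries 55 boxes.

55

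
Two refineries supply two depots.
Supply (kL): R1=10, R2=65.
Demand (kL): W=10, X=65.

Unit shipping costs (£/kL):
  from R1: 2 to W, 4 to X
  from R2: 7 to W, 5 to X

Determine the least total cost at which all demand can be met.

345

An optimal shipping plan:
  R1 to W: 10 kL
  R2 to X: 65 kL
Total cost = £345.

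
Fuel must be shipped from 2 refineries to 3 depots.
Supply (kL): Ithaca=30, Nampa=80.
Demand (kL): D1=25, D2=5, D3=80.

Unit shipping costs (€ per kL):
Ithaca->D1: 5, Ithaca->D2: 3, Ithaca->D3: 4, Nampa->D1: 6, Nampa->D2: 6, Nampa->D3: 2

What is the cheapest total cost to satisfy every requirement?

300

A cheapest plan:
  Ithaca–D1: 25 kL
  Ithaca–D2: 5 kL
  Nampa–D3: 80 kL
Total cost = €300.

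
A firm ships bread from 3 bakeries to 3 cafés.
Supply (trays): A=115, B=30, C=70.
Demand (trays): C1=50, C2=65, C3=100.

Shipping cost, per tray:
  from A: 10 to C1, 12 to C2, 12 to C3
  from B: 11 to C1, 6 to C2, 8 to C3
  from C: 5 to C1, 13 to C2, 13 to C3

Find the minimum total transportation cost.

A cheapest plan:
  A–C2: 15 × 12 = 180
  A–C3: 100 × 12 = 1200
  B–C2: 30 × 6 = 180
  C–C1: 50 × 5 = 250
  C–C2: 20 × 13 = 260
Total = 180 + 1200 + 180 + 250 + 260 = 2070.

2070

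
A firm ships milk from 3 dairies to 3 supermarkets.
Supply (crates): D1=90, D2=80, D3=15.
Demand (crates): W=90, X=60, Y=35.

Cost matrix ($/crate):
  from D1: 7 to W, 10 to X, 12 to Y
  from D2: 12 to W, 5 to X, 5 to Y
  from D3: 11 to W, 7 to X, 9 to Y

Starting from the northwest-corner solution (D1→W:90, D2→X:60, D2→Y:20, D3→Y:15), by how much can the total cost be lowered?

30

Current plan cost = 90·7 + 60·5 + 20·5 + 15·9 = $1165.
Optimal plan:
  D1→W: 90 × $7 = $630
  D2→X: 45 × $5 = $225
  D2→Y: 35 × $5 = $175
  D3→X: 15 × $7 = $105
Optimal cost = $1135.
Saving = 1165 − 1135 = $30.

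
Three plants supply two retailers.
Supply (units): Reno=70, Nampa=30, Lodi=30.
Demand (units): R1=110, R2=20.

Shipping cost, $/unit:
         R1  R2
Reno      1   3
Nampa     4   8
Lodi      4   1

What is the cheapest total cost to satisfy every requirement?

An optimal shipping plan:
  Reno–R1: 70 × $1 = $70
  Nampa–R1: 30 × $4 = $120
  Lodi–R1: 10 × $4 = $40
  Lodi–R2: 20 × $1 = $20
Total = 70 + 120 + 40 + 20 = $250.
(Supply check: Reno ships 70; Nampa ships 30; Lodi ships 30.)

250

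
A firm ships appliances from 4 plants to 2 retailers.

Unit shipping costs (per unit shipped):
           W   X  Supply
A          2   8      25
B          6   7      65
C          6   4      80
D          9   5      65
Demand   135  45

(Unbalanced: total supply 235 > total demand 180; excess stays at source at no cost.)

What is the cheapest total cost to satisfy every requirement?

900

An optimal shipping plan:
  A->W: 25 × 2 = 50
  B->W: 65 × 6 = 390
  C->W: 45 × 6 = 270
  C->X: 35 × 4 = 140
  D->X: 10 × 5 = 50
Total = 50 + 390 + 270 + 140 + 50 = 900.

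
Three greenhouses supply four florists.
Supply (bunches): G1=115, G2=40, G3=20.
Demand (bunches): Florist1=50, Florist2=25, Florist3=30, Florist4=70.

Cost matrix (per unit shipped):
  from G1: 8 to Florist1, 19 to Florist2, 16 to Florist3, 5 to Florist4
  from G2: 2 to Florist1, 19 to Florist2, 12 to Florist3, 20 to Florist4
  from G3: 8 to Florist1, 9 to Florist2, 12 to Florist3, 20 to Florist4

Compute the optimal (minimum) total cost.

1265

Optimal allocation:
  G1 to Florist1: 10 × 8 = 80
  G1 to Florist2: 5 × 19 = 95
  G1 to Florist3: 30 × 16 = 480
  G1 to Florist4: 70 × 5 = 350
  G2 to Florist1: 40 × 2 = 80
  G3 to Florist2: 20 × 9 = 180
Total = 80 + 95 + 480 + 350 + 80 + 180 = 1265.
(Supply check: G1 ships 115; G2 ships 40; G3 ships 20.)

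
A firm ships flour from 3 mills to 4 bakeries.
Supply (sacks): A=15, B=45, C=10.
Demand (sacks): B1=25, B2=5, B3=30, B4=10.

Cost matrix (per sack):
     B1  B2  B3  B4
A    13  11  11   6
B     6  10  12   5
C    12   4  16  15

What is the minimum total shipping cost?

585

An optimal shipping plan:
  A->B3: 15 × 11 = 165
  B->B1: 25 × 6 = 150
  B->B3: 10 × 12 = 120
  B->B4: 10 × 5 = 50
  C->B2: 5 × 4 = 20
  C->B3: 5 × 16 = 80
Total = 165 + 150 + 120 + 50 + 20 + 80 = 585.
(Supply check: A ships 15; B ships 45; C ships 10.)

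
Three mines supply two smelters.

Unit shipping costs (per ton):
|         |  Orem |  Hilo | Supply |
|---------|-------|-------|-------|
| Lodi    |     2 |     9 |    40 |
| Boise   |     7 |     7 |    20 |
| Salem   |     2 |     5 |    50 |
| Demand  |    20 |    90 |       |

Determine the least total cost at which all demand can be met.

610

A cheapest plan:
  Lodi–Orem: 20 × 2 = 40
  Lodi–Hilo: 20 × 9 = 180
  Boise–Hilo: 20 × 7 = 140
  Salem–Hilo: 50 × 5 = 250
Total = 40 + 180 + 140 + 250 = 610.
(Supply check: Lodi ships 40; Boise ships 20; Salem ships 50.)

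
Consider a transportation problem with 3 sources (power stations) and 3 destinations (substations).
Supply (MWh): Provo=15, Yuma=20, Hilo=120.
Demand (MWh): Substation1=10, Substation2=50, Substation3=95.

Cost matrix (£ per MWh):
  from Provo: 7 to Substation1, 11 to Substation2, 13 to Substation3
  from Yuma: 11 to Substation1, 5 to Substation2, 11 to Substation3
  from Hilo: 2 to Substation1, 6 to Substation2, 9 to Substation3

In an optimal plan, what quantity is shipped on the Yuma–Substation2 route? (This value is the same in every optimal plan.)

20

The minimum-cost plan:
  Provo–Substation3: 15 × £13 = £195
  Yuma–Substation2: 20 × £5 = £100
  Hilo–Substation1: 10 × £2 = £20
  Hilo–Substation2: 30 × £6 = £180
  Hilo–Substation3: 80 × £9 = £720
Total cost = £1215.
So Yuma→Substation2 carries 20 MWh.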